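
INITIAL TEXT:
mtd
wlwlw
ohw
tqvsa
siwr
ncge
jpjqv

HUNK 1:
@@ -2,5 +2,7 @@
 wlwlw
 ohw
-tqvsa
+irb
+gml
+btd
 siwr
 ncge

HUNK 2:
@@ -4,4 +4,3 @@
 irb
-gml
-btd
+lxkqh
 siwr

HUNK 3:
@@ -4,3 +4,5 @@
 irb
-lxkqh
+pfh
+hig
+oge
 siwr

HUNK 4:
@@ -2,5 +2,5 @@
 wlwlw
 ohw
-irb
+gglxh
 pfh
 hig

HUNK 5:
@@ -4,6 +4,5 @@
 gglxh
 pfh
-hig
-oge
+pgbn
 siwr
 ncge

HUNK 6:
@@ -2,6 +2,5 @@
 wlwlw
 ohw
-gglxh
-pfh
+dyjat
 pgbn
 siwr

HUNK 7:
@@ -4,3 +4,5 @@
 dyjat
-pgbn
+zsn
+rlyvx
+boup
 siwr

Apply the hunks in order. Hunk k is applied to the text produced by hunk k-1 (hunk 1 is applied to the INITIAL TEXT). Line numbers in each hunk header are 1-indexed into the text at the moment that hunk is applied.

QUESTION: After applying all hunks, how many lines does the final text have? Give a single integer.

Hunk 1: at line 2 remove [tqvsa] add [irb,gml,btd] -> 9 lines: mtd wlwlw ohw irb gml btd siwr ncge jpjqv
Hunk 2: at line 4 remove [gml,btd] add [lxkqh] -> 8 lines: mtd wlwlw ohw irb lxkqh siwr ncge jpjqv
Hunk 3: at line 4 remove [lxkqh] add [pfh,hig,oge] -> 10 lines: mtd wlwlw ohw irb pfh hig oge siwr ncge jpjqv
Hunk 4: at line 2 remove [irb] add [gglxh] -> 10 lines: mtd wlwlw ohw gglxh pfh hig oge siwr ncge jpjqv
Hunk 5: at line 4 remove [hig,oge] add [pgbn] -> 9 lines: mtd wlwlw ohw gglxh pfh pgbn siwr ncge jpjqv
Hunk 6: at line 2 remove [gglxh,pfh] add [dyjat] -> 8 lines: mtd wlwlw ohw dyjat pgbn siwr ncge jpjqv
Hunk 7: at line 4 remove [pgbn] add [zsn,rlyvx,boup] -> 10 lines: mtd wlwlw ohw dyjat zsn rlyvx boup siwr ncge jpjqv
Final line count: 10

Answer: 10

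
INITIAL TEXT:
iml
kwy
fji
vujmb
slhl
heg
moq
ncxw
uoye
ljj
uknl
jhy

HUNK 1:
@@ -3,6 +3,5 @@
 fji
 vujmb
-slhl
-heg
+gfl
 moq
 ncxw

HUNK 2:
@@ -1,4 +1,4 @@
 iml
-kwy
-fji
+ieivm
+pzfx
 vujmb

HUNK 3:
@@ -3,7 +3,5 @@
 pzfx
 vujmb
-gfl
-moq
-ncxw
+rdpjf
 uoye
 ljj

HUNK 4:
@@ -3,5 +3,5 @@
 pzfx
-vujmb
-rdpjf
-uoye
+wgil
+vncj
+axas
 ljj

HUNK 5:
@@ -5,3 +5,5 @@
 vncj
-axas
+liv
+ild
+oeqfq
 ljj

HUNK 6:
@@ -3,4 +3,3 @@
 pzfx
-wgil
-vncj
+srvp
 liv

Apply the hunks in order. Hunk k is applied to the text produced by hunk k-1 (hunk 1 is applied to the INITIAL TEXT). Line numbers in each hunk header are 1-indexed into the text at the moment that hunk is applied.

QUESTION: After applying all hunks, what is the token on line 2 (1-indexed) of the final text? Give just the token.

Hunk 1: at line 3 remove [slhl,heg] add [gfl] -> 11 lines: iml kwy fji vujmb gfl moq ncxw uoye ljj uknl jhy
Hunk 2: at line 1 remove [kwy,fji] add [ieivm,pzfx] -> 11 lines: iml ieivm pzfx vujmb gfl moq ncxw uoye ljj uknl jhy
Hunk 3: at line 3 remove [gfl,moq,ncxw] add [rdpjf] -> 9 lines: iml ieivm pzfx vujmb rdpjf uoye ljj uknl jhy
Hunk 4: at line 3 remove [vujmb,rdpjf,uoye] add [wgil,vncj,axas] -> 9 lines: iml ieivm pzfx wgil vncj axas ljj uknl jhy
Hunk 5: at line 5 remove [axas] add [liv,ild,oeqfq] -> 11 lines: iml ieivm pzfx wgil vncj liv ild oeqfq ljj uknl jhy
Hunk 6: at line 3 remove [wgil,vncj] add [srvp] -> 10 lines: iml ieivm pzfx srvp liv ild oeqfq ljj uknl jhy
Final line 2: ieivm

Answer: ieivm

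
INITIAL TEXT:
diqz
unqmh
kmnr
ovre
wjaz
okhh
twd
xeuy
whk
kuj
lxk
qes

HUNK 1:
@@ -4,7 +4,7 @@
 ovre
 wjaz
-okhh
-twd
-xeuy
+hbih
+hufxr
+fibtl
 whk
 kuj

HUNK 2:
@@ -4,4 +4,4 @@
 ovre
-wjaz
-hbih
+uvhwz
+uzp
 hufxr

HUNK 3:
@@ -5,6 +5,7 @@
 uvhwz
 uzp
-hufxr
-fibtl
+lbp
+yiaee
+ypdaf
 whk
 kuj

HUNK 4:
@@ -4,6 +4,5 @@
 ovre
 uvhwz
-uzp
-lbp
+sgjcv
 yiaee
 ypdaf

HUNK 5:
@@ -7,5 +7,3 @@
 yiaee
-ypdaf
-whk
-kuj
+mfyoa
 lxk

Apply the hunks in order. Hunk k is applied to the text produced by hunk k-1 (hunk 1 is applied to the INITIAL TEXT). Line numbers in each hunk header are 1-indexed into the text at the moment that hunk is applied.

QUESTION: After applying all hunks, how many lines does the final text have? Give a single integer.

Answer: 10

Derivation:
Hunk 1: at line 4 remove [okhh,twd,xeuy] add [hbih,hufxr,fibtl] -> 12 lines: diqz unqmh kmnr ovre wjaz hbih hufxr fibtl whk kuj lxk qes
Hunk 2: at line 4 remove [wjaz,hbih] add [uvhwz,uzp] -> 12 lines: diqz unqmh kmnr ovre uvhwz uzp hufxr fibtl whk kuj lxk qes
Hunk 3: at line 5 remove [hufxr,fibtl] add [lbp,yiaee,ypdaf] -> 13 lines: diqz unqmh kmnr ovre uvhwz uzp lbp yiaee ypdaf whk kuj lxk qes
Hunk 4: at line 4 remove [uzp,lbp] add [sgjcv] -> 12 lines: diqz unqmh kmnr ovre uvhwz sgjcv yiaee ypdaf whk kuj lxk qes
Hunk 5: at line 7 remove [ypdaf,whk,kuj] add [mfyoa] -> 10 lines: diqz unqmh kmnr ovre uvhwz sgjcv yiaee mfyoa lxk qes
Final line count: 10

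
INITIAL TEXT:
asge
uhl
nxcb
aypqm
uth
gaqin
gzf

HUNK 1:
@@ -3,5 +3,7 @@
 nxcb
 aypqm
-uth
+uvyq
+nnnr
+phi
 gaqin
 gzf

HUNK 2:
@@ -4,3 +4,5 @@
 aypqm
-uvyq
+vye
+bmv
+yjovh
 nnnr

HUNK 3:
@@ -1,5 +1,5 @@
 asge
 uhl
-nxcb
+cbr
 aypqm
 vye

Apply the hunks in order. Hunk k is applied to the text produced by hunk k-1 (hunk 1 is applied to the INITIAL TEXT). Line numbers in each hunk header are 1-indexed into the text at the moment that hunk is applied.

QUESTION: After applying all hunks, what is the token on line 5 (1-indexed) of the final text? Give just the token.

Hunk 1: at line 3 remove [uth] add [uvyq,nnnr,phi] -> 9 lines: asge uhl nxcb aypqm uvyq nnnr phi gaqin gzf
Hunk 2: at line 4 remove [uvyq] add [vye,bmv,yjovh] -> 11 lines: asge uhl nxcb aypqm vye bmv yjovh nnnr phi gaqin gzf
Hunk 3: at line 1 remove [nxcb] add [cbr] -> 11 lines: asge uhl cbr aypqm vye bmv yjovh nnnr phi gaqin gzf
Final line 5: vye

Answer: vye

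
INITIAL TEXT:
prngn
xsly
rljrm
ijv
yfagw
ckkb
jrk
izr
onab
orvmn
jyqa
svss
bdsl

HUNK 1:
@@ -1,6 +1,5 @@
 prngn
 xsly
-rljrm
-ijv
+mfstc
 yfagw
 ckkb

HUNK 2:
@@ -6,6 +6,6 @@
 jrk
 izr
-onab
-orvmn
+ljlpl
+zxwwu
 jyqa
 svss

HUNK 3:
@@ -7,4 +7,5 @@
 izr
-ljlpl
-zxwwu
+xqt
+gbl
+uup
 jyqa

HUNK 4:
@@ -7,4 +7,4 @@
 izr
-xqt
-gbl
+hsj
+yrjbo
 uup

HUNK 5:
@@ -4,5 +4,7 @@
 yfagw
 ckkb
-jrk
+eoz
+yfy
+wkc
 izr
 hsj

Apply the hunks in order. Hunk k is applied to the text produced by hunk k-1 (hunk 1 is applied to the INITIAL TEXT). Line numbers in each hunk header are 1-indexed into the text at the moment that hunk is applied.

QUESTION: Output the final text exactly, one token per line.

Hunk 1: at line 1 remove [rljrm,ijv] add [mfstc] -> 12 lines: prngn xsly mfstc yfagw ckkb jrk izr onab orvmn jyqa svss bdsl
Hunk 2: at line 6 remove [onab,orvmn] add [ljlpl,zxwwu] -> 12 lines: prngn xsly mfstc yfagw ckkb jrk izr ljlpl zxwwu jyqa svss bdsl
Hunk 3: at line 7 remove [ljlpl,zxwwu] add [xqt,gbl,uup] -> 13 lines: prngn xsly mfstc yfagw ckkb jrk izr xqt gbl uup jyqa svss bdsl
Hunk 4: at line 7 remove [xqt,gbl] add [hsj,yrjbo] -> 13 lines: prngn xsly mfstc yfagw ckkb jrk izr hsj yrjbo uup jyqa svss bdsl
Hunk 5: at line 4 remove [jrk] add [eoz,yfy,wkc] -> 15 lines: prngn xsly mfstc yfagw ckkb eoz yfy wkc izr hsj yrjbo uup jyqa svss bdsl

Answer: prngn
xsly
mfstc
yfagw
ckkb
eoz
yfy
wkc
izr
hsj
yrjbo
uup
jyqa
svss
bdsl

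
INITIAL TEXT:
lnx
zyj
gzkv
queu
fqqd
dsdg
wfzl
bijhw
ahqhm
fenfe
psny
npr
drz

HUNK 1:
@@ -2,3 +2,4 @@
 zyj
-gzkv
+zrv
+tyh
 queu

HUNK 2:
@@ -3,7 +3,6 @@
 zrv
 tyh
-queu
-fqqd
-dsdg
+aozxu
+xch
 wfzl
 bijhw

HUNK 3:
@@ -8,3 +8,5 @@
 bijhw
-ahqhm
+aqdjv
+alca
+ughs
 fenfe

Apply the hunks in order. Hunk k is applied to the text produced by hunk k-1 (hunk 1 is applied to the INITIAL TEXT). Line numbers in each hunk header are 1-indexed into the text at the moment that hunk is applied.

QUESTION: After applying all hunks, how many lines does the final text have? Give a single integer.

Answer: 15

Derivation:
Hunk 1: at line 2 remove [gzkv] add [zrv,tyh] -> 14 lines: lnx zyj zrv tyh queu fqqd dsdg wfzl bijhw ahqhm fenfe psny npr drz
Hunk 2: at line 3 remove [queu,fqqd,dsdg] add [aozxu,xch] -> 13 lines: lnx zyj zrv tyh aozxu xch wfzl bijhw ahqhm fenfe psny npr drz
Hunk 3: at line 8 remove [ahqhm] add [aqdjv,alca,ughs] -> 15 lines: lnx zyj zrv tyh aozxu xch wfzl bijhw aqdjv alca ughs fenfe psny npr drz
Final line count: 15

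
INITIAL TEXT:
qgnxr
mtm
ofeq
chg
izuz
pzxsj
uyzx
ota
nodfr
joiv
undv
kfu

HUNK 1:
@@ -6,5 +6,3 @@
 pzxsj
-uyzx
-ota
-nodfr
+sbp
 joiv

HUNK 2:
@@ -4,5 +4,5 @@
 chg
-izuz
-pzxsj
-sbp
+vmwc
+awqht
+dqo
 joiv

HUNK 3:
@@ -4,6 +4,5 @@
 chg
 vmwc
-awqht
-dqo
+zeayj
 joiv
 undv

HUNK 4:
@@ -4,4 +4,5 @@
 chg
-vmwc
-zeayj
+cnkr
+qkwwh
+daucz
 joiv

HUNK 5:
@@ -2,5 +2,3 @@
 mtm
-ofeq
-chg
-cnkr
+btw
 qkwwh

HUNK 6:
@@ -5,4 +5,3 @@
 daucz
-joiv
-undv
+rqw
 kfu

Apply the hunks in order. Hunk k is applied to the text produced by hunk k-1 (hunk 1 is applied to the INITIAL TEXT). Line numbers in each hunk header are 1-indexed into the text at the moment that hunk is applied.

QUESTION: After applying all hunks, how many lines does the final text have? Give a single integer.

Answer: 7

Derivation:
Hunk 1: at line 6 remove [uyzx,ota,nodfr] add [sbp] -> 10 lines: qgnxr mtm ofeq chg izuz pzxsj sbp joiv undv kfu
Hunk 2: at line 4 remove [izuz,pzxsj,sbp] add [vmwc,awqht,dqo] -> 10 lines: qgnxr mtm ofeq chg vmwc awqht dqo joiv undv kfu
Hunk 3: at line 4 remove [awqht,dqo] add [zeayj] -> 9 lines: qgnxr mtm ofeq chg vmwc zeayj joiv undv kfu
Hunk 4: at line 4 remove [vmwc,zeayj] add [cnkr,qkwwh,daucz] -> 10 lines: qgnxr mtm ofeq chg cnkr qkwwh daucz joiv undv kfu
Hunk 5: at line 2 remove [ofeq,chg,cnkr] add [btw] -> 8 lines: qgnxr mtm btw qkwwh daucz joiv undv kfu
Hunk 6: at line 5 remove [joiv,undv] add [rqw] -> 7 lines: qgnxr mtm btw qkwwh daucz rqw kfu
Final line count: 7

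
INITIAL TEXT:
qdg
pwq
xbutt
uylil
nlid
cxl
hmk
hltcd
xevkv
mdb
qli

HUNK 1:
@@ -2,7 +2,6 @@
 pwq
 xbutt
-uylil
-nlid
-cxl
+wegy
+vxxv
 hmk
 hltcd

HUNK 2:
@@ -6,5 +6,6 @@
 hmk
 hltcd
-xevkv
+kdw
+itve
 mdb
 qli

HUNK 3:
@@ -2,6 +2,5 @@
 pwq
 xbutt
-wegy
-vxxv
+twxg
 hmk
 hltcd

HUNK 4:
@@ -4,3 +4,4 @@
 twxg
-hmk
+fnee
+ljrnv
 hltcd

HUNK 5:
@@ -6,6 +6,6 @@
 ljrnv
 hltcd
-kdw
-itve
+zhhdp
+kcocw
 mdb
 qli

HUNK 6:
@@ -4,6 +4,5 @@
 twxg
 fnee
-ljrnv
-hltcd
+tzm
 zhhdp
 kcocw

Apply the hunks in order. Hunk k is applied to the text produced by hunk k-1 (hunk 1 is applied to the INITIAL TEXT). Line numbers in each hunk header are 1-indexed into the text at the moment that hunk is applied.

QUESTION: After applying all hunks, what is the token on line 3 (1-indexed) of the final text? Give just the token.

Answer: xbutt

Derivation:
Hunk 1: at line 2 remove [uylil,nlid,cxl] add [wegy,vxxv] -> 10 lines: qdg pwq xbutt wegy vxxv hmk hltcd xevkv mdb qli
Hunk 2: at line 6 remove [xevkv] add [kdw,itve] -> 11 lines: qdg pwq xbutt wegy vxxv hmk hltcd kdw itve mdb qli
Hunk 3: at line 2 remove [wegy,vxxv] add [twxg] -> 10 lines: qdg pwq xbutt twxg hmk hltcd kdw itve mdb qli
Hunk 4: at line 4 remove [hmk] add [fnee,ljrnv] -> 11 lines: qdg pwq xbutt twxg fnee ljrnv hltcd kdw itve mdb qli
Hunk 5: at line 6 remove [kdw,itve] add [zhhdp,kcocw] -> 11 lines: qdg pwq xbutt twxg fnee ljrnv hltcd zhhdp kcocw mdb qli
Hunk 6: at line 4 remove [ljrnv,hltcd] add [tzm] -> 10 lines: qdg pwq xbutt twxg fnee tzm zhhdp kcocw mdb qli
Final line 3: xbutt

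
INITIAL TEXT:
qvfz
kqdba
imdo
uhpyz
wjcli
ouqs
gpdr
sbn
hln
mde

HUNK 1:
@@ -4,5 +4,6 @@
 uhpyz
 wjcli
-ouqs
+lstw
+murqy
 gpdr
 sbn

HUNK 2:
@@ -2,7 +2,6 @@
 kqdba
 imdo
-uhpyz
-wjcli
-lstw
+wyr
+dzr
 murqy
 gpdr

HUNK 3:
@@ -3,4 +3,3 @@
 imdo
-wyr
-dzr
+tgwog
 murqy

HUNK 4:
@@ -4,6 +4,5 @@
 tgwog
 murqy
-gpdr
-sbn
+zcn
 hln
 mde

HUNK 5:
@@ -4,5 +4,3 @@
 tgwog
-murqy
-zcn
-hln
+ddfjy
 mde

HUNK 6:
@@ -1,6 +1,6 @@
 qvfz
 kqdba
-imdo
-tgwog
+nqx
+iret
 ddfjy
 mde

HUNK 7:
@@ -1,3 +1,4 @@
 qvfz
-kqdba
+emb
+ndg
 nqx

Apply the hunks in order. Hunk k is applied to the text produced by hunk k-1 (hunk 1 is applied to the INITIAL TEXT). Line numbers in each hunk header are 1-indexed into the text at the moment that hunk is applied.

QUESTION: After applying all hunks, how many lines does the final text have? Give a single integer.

Answer: 7

Derivation:
Hunk 1: at line 4 remove [ouqs] add [lstw,murqy] -> 11 lines: qvfz kqdba imdo uhpyz wjcli lstw murqy gpdr sbn hln mde
Hunk 2: at line 2 remove [uhpyz,wjcli,lstw] add [wyr,dzr] -> 10 lines: qvfz kqdba imdo wyr dzr murqy gpdr sbn hln mde
Hunk 3: at line 3 remove [wyr,dzr] add [tgwog] -> 9 lines: qvfz kqdba imdo tgwog murqy gpdr sbn hln mde
Hunk 4: at line 4 remove [gpdr,sbn] add [zcn] -> 8 lines: qvfz kqdba imdo tgwog murqy zcn hln mde
Hunk 5: at line 4 remove [murqy,zcn,hln] add [ddfjy] -> 6 lines: qvfz kqdba imdo tgwog ddfjy mde
Hunk 6: at line 1 remove [imdo,tgwog] add [nqx,iret] -> 6 lines: qvfz kqdba nqx iret ddfjy mde
Hunk 7: at line 1 remove [kqdba] add [emb,ndg] -> 7 lines: qvfz emb ndg nqx iret ddfjy mde
Final line count: 7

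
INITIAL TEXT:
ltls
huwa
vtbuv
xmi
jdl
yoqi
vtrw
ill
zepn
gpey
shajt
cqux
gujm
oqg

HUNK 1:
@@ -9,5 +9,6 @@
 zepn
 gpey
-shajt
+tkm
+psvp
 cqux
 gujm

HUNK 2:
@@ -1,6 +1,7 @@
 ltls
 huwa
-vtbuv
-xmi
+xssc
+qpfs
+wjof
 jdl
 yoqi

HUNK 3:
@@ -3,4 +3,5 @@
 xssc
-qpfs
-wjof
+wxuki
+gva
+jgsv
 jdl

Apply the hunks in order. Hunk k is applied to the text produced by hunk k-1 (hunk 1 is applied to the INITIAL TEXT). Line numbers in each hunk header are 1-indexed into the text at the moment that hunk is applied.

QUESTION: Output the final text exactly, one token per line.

Answer: ltls
huwa
xssc
wxuki
gva
jgsv
jdl
yoqi
vtrw
ill
zepn
gpey
tkm
psvp
cqux
gujm
oqg

Derivation:
Hunk 1: at line 9 remove [shajt] add [tkm,psvp] -> 15 lines: ltls huwa vtbuv xmi jdl yoqi vtrw ill zepn gpey tkm psvp cqux gujm oqg
Hunk 2: at line 1 remove [vtbuv,xmi] add [xssc,qpfs,wjof] -> 16 lines: ltls huwa xssc qpfs wjof jdl yoqi vtrw ill zepn gpey tkm psvp cqux gujm oqg
Hunk 3: at line 3 remove [qpfs,wjof] add [wxuki,gva,jgsv] -> 17 lines: ltls huwa xssc wxuki gva jgsv jdl yoqi vtrw ill zepn gpey tkm psvp cqux gujm oqg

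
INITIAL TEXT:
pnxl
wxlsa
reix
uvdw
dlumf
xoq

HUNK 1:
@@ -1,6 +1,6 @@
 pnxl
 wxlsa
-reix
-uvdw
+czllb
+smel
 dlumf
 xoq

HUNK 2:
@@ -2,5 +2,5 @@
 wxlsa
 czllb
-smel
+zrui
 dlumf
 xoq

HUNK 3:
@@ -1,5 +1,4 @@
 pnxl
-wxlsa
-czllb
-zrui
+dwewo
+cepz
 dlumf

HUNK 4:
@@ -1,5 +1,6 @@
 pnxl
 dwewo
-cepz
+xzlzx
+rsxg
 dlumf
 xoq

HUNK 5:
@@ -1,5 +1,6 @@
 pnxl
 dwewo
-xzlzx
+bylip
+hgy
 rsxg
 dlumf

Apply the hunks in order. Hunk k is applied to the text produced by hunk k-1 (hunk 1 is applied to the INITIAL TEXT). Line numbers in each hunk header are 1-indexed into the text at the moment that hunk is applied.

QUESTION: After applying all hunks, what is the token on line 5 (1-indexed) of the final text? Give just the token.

Hunk 1: at line 1 remove [reix,uvdw] add [czllb,smel] -> 6 lines: pnxl wxlsa czllb smel dlumf xoq
Hunk 2: at line 2 remove [smel] add [zrui] -> 6 lines: pnxl wxlsa czllb zrui dlumf xoq
Hunk 3: at line 1 remove [wxlsa,czllb,zrui] add [dwewo,cepz] -> 5 lines: pnxl dwewo cepz dlumf xoq
Hunk 4: at line 1 remove [cepz] add [xzlzx,rsxg] -> 6 lines: pnxl dwewo xzlzx rsxg dlumf xoq
Hunk 5: at line 1 remove [xzlzx] add [bylip,hgy] -> 7 lines: pnxl dwewo bylip hgy rsxg dlumf xoq
Final line 5: rsxg

Answer: rsxg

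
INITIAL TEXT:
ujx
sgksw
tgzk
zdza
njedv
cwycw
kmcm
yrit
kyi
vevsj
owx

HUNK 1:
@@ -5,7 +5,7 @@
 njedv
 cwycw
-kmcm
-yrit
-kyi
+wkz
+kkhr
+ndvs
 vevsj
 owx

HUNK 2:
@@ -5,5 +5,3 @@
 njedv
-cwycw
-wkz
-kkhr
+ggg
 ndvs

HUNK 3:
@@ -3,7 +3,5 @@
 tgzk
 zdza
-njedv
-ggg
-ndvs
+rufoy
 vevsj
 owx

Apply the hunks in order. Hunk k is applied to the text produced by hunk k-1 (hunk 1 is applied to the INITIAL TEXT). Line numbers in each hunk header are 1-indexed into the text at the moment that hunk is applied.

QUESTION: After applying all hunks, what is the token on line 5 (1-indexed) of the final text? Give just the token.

Answer: rufoy

Derivation:
Hunk 1: at line 5 remove [kmcm,yrit,kyi] add [wkz,kkhr,ndvs] -> 11 lines: ujx sgksw tgzk zdza njedv cwycw wkz kkhr ndvs vevsj owx
Hunk 2: at line 5 remove [cwycw,wkz,kkhr] add [ggg] -> 9 lines: ujx sgksw tgzk zdza njedv ggg ndvs vevsj owx
Hunk 3: at line 3 remove [njedv,ggg,ndvs] add [rufoy] -> 7 lines: ujx sgksw tgzk zdza rufoy vevsj owx
Final line 5: rufoy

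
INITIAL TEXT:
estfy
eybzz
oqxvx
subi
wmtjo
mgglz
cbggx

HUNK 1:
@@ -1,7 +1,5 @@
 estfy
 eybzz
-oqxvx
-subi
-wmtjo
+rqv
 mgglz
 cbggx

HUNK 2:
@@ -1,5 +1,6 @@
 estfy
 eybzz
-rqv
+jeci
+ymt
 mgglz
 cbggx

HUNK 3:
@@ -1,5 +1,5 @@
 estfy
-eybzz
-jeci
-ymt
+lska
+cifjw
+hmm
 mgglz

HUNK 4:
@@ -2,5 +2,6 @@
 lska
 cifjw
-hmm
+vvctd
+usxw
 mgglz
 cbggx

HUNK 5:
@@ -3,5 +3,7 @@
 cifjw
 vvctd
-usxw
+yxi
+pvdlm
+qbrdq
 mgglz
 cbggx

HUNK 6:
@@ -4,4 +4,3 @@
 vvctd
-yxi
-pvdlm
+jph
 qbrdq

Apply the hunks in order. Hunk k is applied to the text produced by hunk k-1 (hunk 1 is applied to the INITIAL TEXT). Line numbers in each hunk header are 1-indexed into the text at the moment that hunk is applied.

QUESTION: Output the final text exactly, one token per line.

Hunk 1: at line 1 remove [oqxvx,subi,wmtjo] add [rqv] -> 5 lines: estfy eybzz rqv mgglz cbggx
Hunk 2: at line 1 remove [rqv] add [jeci,ymt] -> 6 lines: estfy eybzz jeci ymt mgglz cbggx
Hunk 3: at line 1 remove [eybzz,jeci,ymt] add [lska,cifjw,hmm] -> 6 lines: estfy lska cifjw hmm mgglz cbggx
Hunk 4: at line 2 remove [hmm] add [vvctd,usxw] -> 7 lines: estfy lska cifjw vvctd usxw mgglz cbggx
Hunk 5: at line 3 remove [usxw] add [yxi,pvdlm,qbrdq] -> 9 lines: estfy lska cifjw vvctd yxi pvdlm qbrdq mgglz cbggx
Hunk 6: at line 4 remove [yxi,pvdlm] add [jph] -> 8 lines: estfy lska cifjw vvctd jph qbrdq mgglz cbggx

Answer: estfy
lska
cifjw
vvctd
jph
qbrdq
mgglz
cbggx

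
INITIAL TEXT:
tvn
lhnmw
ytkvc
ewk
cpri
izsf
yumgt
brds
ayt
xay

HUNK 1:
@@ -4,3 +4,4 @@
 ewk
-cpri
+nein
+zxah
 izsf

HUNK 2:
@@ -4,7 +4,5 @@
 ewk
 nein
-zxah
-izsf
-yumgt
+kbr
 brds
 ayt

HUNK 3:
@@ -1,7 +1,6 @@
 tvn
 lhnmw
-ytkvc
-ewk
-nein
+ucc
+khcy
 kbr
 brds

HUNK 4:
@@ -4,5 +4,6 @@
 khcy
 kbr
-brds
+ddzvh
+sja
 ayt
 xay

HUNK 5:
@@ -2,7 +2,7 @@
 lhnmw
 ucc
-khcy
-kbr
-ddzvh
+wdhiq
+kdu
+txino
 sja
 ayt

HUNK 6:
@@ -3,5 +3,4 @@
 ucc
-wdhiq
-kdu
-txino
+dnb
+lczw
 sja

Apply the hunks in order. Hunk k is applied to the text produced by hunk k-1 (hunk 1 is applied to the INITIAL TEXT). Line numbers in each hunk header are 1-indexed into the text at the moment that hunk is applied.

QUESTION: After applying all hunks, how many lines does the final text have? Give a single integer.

Hunk 1: at line 4 remove [cpri] add [nein,zxah] -> 11 lines: tvn lhnmw ytkvc ewk nein zxah izsf yumgt brds ayt xay
Hunk 2: at line 4 remove [zxah,izsf,yumgt] add [kbr] -> 9 lines: tvn lhnmw ytkvc ewk nein kbr brds ayt xay
Hunk 3: at line 1 remove [ytkvc,ewk,nein] add [ucc,khcy] -> 8 lines: tvn lhnmw ucc khcy kbr brds ayt xay
Hunk 4: at line 4 remove [brds] add [ddzvh,sja] -> 9 lines: tvn lhnmw ucc khcy kbr ddzvh sja ayt xay
Hunk 5: at line 2 remove [khcy,kbr,ddzvh] add [wdhiq,kdu,txino] -> 9 lines: tvn lhnmw ucc wdhiq kdu txino sja ayt xay
Hunk 6: at line 3 remove [wdhiq,kdu,txino] add [dnb,lczw] -> 8 lines: tvn lhnmw ucc dnb lczw sja ayt xay
Final line count: 8

Answer: 8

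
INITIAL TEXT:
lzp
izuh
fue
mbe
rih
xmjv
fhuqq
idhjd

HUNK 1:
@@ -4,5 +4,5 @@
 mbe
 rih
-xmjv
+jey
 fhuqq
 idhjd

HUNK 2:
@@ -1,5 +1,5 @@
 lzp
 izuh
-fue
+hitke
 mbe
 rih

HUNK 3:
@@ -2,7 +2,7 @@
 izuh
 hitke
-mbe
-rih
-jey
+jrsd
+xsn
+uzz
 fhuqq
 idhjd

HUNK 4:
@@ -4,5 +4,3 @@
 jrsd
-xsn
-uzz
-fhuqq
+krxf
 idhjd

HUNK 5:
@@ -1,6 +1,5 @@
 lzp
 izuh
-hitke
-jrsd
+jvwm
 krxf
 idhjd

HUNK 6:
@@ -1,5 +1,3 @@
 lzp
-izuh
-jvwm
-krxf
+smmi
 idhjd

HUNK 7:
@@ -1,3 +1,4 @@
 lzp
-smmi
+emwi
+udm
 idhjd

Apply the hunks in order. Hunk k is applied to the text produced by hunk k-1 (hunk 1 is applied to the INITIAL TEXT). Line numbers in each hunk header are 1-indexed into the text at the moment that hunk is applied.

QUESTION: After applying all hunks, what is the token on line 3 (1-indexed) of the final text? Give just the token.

Answer: udm

Derivation:
Hunk 1: at line 4 remove [xmjv] add [jey] -> 8 lines: lzp izuh fue mbe rih jey fhuqq idhjd
Hunk 2: at line 1 remove [fue] add [hitke] -> 8 lines: lzp izuh hitke mbe rih jey fhuqq idhjd
Hunk 3: at line 2 remove [mbe,rih,jey] add [jrsd,xsn,uzz] -> 8 lines: lzp izuh hitke jrsd xsn uzz fhuqq idhjd
Hunk 4: at line 4 remove [xsn,uzz,fhuqq] add [krxf] -> 6 lines: lzp izuh hitke jrsd krxf idhjd
Hunk 5: at line 1 remove [hitke,jrsd] add [jvwm] -> 5 lines: lzp izuh jvwm krxf idhjd
Hunk 6: at line 1 remove [izuh,jvwm,krxf] add [smmi] -> 3 lines: lzp smmi idhjd
Hunk 7: at line 1 remove [smmi] add [emwi,udm] -> 4 lines: lzp emwi udm idhjd
Final line 3: udm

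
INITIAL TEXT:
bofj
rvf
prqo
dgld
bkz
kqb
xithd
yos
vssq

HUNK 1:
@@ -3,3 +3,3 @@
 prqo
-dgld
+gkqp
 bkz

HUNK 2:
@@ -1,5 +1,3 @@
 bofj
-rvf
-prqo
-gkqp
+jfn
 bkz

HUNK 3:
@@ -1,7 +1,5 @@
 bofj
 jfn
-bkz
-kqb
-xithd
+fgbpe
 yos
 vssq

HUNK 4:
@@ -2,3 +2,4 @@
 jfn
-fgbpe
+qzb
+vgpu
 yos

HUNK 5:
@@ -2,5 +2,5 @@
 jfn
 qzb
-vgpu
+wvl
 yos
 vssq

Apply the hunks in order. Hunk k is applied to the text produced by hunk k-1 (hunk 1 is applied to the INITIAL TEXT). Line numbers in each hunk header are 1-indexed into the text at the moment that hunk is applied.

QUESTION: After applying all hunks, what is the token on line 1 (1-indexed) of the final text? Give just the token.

Hunk 1: at line 3 remove [dgld] add [gkqp] -> 9 lines: bofj rvf prqo gkqp bkz kqb xithd yos vssq
Hunk 2: at line 1 remove [rvf,prqo,gkqp] add [jfn] -> 7 lines: bofj jfn bkz kqb xithd yos vssq
Hunk 3: at line 1 remove [bkz,kqb,xithd] add [fgbpe] -> 5 lines: bofj jfn fgbpe yos vssq
Hunk 4: at line 2 remove [fgbpe] add [qzb,vgpu] -> 6 lines: bofj jfn qzb vgpu yos vssq
Hunk 5: at line 2 remove [vgpu] add [wvl] -> 6 lines: bofj jfn qzb wvl yos vssq
Final line 1: bofj

Answer: bofj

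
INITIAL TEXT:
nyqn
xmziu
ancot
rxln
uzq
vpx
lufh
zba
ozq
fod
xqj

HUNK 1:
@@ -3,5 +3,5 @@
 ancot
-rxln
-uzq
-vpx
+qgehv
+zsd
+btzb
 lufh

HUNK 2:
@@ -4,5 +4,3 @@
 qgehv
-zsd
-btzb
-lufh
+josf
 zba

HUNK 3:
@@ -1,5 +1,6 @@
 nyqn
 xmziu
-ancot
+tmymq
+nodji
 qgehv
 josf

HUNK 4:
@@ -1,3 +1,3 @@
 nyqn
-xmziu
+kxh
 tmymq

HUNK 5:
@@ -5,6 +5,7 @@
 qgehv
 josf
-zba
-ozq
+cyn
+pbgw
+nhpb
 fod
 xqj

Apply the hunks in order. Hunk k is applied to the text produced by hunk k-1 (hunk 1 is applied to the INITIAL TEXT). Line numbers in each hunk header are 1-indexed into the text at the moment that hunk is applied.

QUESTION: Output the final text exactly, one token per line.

Answer: nyqn
kxh
tmymq
nodji
qgehv
josf
cyn
pbgw
nhpb
fod
xqj

Derivation:
Hunk 1: at line 3 remove [rxln,uzq,vpx] add [qgehv,zsd,btzb] -> 11 lines: nyqn xmziu ancot qgehv zsd btzb lufh zba ozq fod xqj
Hunk 2: at line 4 remove [zsd,btzb,lufh] add [josf] -> 9 lines: nyqn xmziu ancot qgehv josf zba ozq fod xqj
Hunk 3: at line 1 remove [ancot] add [tmymq,nodji] -> 10 lines: nyqn xmziu tmymq nodji qgehv josf zba ozq fod xqj
Hunk 4: at line 1 remove [xmziu] add [kxh] -> 10 lines: nyqn kxh tmymq nodji qgehv josf zba ozq fod xqj
Hunk 5: at line 5 remove [zba,ozq] add [cyn,pbgw,nhpb] -> 11 lines: nyqn kxh tmymq nodji qgehv josf cyn pbgw nhpb fod xqj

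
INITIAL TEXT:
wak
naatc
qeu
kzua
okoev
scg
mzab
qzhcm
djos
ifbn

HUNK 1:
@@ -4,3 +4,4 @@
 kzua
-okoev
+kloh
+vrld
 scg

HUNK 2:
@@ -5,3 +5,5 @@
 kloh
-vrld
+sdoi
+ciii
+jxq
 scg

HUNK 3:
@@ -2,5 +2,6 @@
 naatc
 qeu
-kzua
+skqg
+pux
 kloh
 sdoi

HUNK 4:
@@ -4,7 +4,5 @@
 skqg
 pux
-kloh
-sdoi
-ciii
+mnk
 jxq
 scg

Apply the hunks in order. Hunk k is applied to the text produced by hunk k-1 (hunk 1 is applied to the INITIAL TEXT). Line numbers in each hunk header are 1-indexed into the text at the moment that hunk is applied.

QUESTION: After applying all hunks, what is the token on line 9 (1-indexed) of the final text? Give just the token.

Hunk 1: at line 4 remove [okoev] add [kloh,vrld] -> 11 lines: wak naatc qeu kzua kloh vrld scg mzab qzhcm djos ifbn
Hunk 2: at line 5 remove [vrld] add [sdoi,ciii,jxq] -> 13 lines: wak naatc qeu kzua kloh sdoi ciii jxq scg mzab qzhcm djos ifbn
Hunk 3: at line 2 remove [kzua] add [skqg,pux] -> 14 lines: wak naatc qeu skqg pux kloh sdoi ciii jxq scg mzab qzhcm djos ifbn
Hunk 4: at line 4 remove [kloh,sdoi,ciii] add [mnk] -> 12 lines: wak naatc qeu skqg pux mnk jxq scg mzab qzhcm djos ifbn
Final line 9: mzab

Answer: mzab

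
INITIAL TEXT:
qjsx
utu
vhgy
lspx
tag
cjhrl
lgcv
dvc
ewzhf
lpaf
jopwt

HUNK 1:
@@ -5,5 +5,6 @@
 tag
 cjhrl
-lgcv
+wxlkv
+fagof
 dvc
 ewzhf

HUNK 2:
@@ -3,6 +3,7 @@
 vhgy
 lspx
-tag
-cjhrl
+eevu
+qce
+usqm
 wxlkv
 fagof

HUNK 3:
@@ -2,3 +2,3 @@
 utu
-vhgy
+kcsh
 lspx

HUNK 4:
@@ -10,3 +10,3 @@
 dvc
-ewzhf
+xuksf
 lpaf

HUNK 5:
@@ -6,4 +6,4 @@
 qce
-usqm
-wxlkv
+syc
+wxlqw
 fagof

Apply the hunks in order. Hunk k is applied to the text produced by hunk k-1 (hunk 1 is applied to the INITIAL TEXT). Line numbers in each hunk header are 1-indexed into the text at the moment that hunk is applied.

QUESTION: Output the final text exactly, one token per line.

Hunk 1: at line 5 remove [lgcv] add [wxlkv,fagof] -> 12 lines: qjsx utu vhgy lspx tag cjhrl wxlkv fagof dvc ewzhf lpaf jopwt
Hunk 2: at line 3 remove [tag,cjhrl] add [eevu,qce,usqm] -> 13 lines: qjsx utu vhgy lspx eevu qce usqm wxlkv fagof dvc ewzhf lpaf jopwt
Hunk 3: at line 2 remove [vhgy] add [kcsh] -> 13 lines: qjsx utu kcsh lspx eevu qce usqm wxlkv fagof dvc ewzhf lpaf jopwt
Hunk 4: at line 10 remove [ewzhf] add [xuksf] -> 13 lines: qjsx utu kcsh lspx eevu qce usqm wxlkv fagof dvc xuksf lpaf jopwt
Hunk 5: at line 6 remove [usqm,wxlkv] add [syc,wxlqw] -> 13 lines: qjsx utu kcsh lspx eevu qce syc wxlqw fagof dvc xuksf lpaf jopwt

Answer: qjsx
utu
kcsh
lspx
eevu
qce
syc
wxlqw
fagof
dvc
xuksf
lpaf
jopwt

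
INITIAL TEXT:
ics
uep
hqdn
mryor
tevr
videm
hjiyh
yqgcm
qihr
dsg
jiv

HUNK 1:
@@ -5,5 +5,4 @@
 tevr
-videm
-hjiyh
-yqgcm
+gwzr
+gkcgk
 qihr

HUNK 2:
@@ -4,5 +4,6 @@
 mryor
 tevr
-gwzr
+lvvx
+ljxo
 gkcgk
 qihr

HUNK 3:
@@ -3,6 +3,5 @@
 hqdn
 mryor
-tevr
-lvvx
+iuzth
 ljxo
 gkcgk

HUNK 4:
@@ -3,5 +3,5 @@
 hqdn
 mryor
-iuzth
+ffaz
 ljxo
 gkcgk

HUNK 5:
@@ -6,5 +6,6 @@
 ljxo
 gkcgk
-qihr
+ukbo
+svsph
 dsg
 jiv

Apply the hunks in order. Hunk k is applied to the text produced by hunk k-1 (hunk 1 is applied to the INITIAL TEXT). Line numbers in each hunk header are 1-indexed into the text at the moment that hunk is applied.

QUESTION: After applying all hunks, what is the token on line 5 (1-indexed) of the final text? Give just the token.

Hunk 1: at line 5 remove [videm,hjiyh,yqgcm] add [gwzr,gkcgk] -> 10 lines: ics uep hqdn mryor tevr gwzr gkcgk qihr dsg jiv
Hunk 2: at line 4 remove [gwzr] add [lvvx,ljxo] -> 11 lines: ics uep hqdn mryor tevr lvvx ljxo gkcgk qihr dsg jiv
Hunk 3: at line 3 remove [tevr,lvvx] add [iuzth] -> 10 lines: ics uep hqdn mryor iuzth ljxo gkcgk qihr dsg jiv
Hunk 4: at line 3 remove [iuzth] add [ffaz] -> 10 lines: ics uep hqdn mryor ffaz ljxo gkcgk qihr dsg jiv
Hunk 5: at line 6 remove [qihr] add [ukbo,svsph] -> 11 lines: ics uep hqdn mryor ffaz ljxo gkcgk ukbo svsph dsg jiv
Final line 5: ffaz

Answer: ffaz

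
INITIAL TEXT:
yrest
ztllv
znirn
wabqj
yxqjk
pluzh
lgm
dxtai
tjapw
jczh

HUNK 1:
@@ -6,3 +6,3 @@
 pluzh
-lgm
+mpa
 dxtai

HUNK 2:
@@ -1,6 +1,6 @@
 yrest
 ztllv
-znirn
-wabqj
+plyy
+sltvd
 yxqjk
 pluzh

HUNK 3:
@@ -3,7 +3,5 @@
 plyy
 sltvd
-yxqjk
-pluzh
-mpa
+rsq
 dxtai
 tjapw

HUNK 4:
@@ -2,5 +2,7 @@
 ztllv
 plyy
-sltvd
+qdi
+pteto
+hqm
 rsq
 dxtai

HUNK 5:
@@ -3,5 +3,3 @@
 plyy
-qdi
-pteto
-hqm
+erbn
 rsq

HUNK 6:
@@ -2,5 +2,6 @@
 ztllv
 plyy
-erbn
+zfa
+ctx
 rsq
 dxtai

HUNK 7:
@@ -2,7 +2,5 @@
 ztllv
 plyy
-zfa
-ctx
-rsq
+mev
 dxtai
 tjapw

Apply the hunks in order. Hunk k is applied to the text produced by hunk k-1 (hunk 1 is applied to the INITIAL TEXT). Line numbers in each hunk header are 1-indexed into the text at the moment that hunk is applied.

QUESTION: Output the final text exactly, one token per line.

Hunk 1: at line 6 remove [lgm] add [mpa] -> 10 lines: yrest ztllv znirn wabqj yxqjk pluzh mpa dxtai tjapw jczh
Hunk 2: at line 1 remove [znirn,wabqj] add [plyy,sltvd] -> 10 lines: yrest ztllv plyy sltvd yxqjk pluzh mpa dxtai tjapw jczh
Hunk 3: at line 3 remove [yxqjk,pluzh,mpa] add [rsq] -> 8 lines: yrest ztllv plyy sltvd rsq dxtai tjapw jczh
Hunk 4: at line 2 remove [sltvd] add [qdi,pteto,hqm] -> 10 lines: yrest ztllv plyy qdi pteto hqm rsq dxtai tjapw jczh
Hunk 5: at line 3 remove [qdi,pteto,hqm] add [erbn] -> 8 lines: yrest ztllv plyy erbn rsq dxtai tjapw jczh
Hunk 6: at line 2 remove [erbn] add [zfa,ctx] -> 9 lines: yrest ztllv plyy zfa ctx rsq dxtai tjapw jczh
Hunk 7: at line 2 remove [zfa,ctx,rsq] add [mev] -> 7 lines: yrest ztllv plyy mev dxtai tjapw jczh

Answer: yrest
ztllv
plyy
mev
dxtai
tjapw
jczh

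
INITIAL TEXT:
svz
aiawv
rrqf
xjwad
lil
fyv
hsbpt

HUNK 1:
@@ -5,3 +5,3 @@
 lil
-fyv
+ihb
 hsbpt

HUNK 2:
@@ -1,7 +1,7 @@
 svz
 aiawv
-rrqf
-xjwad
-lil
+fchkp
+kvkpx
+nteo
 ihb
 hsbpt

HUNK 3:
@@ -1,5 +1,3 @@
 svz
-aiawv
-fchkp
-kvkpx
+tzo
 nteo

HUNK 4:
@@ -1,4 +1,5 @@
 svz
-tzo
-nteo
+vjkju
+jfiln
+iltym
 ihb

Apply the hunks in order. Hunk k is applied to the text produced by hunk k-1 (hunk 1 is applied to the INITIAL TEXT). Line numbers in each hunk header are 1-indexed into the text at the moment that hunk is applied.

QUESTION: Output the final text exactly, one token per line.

Answer: svz
vjkju
jfiln
iltym
ihb
hsbpt

Derivation:
Hunk 1: at line 5 remove [fyv] add [ihb] -> 7 lines: svz aiawv rrqf xjwad lil ihb hsbpt
Hunk 2: at line 1 remove [rrqf,xjwad,lil] add [fchkp,kvkpx,nteo] -> 7 lines: svz aiawv fchkp kvkpx nteo ihb hsbpt
Hunk 3: at line 1 remove [aiawv,fchkp,kvkpx] add [tzo] -> 5 lines: svz tzo nteo ihb hsbpt
Hunk 4: at line 1 remove [tzo,nteo] add [vjkju,jfiln,iltym] -> 6 lines: svz vjkju jfiln iltym ihb hsbpt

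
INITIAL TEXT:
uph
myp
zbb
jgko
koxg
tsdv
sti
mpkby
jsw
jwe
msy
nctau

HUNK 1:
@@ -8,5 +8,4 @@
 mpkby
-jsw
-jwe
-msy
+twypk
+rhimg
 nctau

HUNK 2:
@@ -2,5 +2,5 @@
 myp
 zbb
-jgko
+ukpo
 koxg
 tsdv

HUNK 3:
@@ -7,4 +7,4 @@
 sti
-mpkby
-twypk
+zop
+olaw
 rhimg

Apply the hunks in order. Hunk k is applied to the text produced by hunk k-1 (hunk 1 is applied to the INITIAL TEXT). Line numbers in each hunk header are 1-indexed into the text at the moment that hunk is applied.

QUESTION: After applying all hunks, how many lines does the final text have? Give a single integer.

Hunk 1: at line 8 remove [jsw,jwe,msy] add [twypk,rhimg] -> 11 lines: uph myp zbb jgko koxg tsdv sti mpkby twypk rhimg nctau
Hunk 2: at line 2 remove [jgko] add [ukpo] -> 11 lines: uph myp zbb ukpo koxg tsdv sti mpkby twypk rhimg nctau
Hunk 3: at line 7 remove [mpkby,twypk] add [zop,olaw] -> 11 lines: uph myp zbb ukpo koxg tsdv sti zop olaw rhimg nctau
Final line count: 11

Answer: 11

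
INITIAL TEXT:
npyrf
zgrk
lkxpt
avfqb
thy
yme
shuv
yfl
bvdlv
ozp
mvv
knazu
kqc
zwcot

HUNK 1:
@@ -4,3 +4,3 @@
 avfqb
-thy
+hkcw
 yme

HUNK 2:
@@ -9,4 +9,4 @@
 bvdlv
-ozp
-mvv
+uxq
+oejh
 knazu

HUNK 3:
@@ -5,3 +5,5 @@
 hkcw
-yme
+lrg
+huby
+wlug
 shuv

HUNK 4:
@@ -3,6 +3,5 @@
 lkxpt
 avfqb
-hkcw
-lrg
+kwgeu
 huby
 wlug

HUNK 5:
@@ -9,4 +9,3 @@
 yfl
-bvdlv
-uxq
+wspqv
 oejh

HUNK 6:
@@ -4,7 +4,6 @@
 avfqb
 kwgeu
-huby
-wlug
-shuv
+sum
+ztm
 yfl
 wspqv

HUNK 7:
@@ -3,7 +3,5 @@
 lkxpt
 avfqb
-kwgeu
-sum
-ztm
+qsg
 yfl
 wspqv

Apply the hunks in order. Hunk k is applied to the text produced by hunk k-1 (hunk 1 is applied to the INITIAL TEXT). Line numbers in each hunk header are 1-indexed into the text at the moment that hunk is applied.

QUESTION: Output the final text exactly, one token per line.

Hunk 1: at line 4 remove [thy] add [hkcw] -> 14 lines: npyrf zgrk lkxpt avfqb hkcw yme shuv yfl bvdlv ozp mvv knazu kqc zwcot
Hunk 2: at line 9 remove [ozp,mvv] add [uxq,oejh] -> 14 lines: npyrf zgrk lkxpt avfqb hkcw yme shuv yfl bvdlv uxq oejh knazu kqc zwcot
Hunk 3: at line 5 remove [yme] add [lrg,huby,wlug] -> 16 lines: npyrf zgrk lkxpt avfqb hkcw lrg huby wlug shuv yfl bvdlv uxq oejh knazu kqc zwcot
Hunk 4: at line 3 remove [hkcw,lrg] add [kwgeu] -> 15 lines: npyrf zgrk lkxpt avfqb kwgeu huby wlug shuv yfl bvdlv uxq oejh knazu kqc zwcot
Hunk 5: at line 9 remove [bvdlv,uxq] add [wspqv] -> 14 lines: npyrf zgrk lkxpt avfqb kwgeu huby wlug shuv yfl wspqv oejh knazu kqc zwcot
Hunk 6: at line 4 remove [huby,wlug,shuv] add [sum,ztm] -> 13 lines: npyrf zgrk lkxpt avfqb kwgeu sum ztm yfl wspqv oejh knazu kqc zwcot
Hunk 7: at line 3 remove [kwgeu,sum,ztm] add [qsg] -> 11 lines: npyrf zgrk lkxpt avfqb qsg yfl wspqv oejh knazu kqc zwcot

Answer: npyrf
zgrk
lkxpt
avfqb
qsg
yfl
wspqv
oejh
knazu
kqc
zwcot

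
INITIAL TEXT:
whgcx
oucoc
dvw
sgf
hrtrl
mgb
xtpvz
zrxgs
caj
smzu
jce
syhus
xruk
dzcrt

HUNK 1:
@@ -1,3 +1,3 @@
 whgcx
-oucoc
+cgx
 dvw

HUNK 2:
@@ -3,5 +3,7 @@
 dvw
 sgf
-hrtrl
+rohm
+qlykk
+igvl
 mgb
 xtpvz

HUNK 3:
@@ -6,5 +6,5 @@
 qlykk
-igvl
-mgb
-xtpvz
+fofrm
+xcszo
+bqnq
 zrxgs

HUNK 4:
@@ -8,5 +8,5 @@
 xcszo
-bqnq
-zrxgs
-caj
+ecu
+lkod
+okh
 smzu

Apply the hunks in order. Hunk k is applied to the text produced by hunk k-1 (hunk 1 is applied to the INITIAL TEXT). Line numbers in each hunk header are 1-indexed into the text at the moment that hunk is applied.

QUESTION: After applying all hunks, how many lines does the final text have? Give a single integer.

Hunk 1: at line 1 remove [oucoc] add [cgx] -> 14 lines: whgcx cgx dvw sgf hrtrl mgb xtpvz zrxgs caj smzu jce syhus xruk dzcrt
Hunk 2: at line 3 remove [hrtrl] add [rohm,qlykk,igvl] -> 16 lines: whgcx cgx dvw sgf rohm qlykk igvl mgb xtpvz zrxgs caj smzu jce syhus xruk dzcrt
Hunk 3: at line 6 remove [igvl,mgb,xtpvz] add [fofrm,xcszo,bqnq] -> 16 lines: whgcx cgx dvw sgf rohm qlykk fofrm xcszo bqnq zrxgs caj smzu jce syhus xruk dzcrt
Hunk 4: at line 8 remove [bqnq,zrxgs,caj] add [ecu,lkod,okh] -> 16 lines: whgcx cgx dvw sgf rohm qlykk fofrm xcszo ecu lkod okh smzu jce syhus xruk dzcrt
Final line count: 16

Answer: 16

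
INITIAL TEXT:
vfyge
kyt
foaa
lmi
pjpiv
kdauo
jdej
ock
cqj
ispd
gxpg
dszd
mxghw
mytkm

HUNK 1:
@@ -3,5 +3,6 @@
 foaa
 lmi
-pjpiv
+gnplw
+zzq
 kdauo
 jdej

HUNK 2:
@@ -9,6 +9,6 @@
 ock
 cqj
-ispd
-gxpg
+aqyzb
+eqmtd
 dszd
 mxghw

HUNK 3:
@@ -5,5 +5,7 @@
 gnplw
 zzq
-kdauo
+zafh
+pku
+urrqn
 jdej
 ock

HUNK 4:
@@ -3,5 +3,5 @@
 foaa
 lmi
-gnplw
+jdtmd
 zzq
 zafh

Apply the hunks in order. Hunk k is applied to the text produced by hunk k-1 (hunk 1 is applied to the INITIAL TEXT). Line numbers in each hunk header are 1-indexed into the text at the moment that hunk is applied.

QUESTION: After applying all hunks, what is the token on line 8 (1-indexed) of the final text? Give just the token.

Hunk 1: at line 3 remove [pjpiv] add [gnplw,zzq] -> 15 lines: vfyge kyt foaa lmi gnplw zzq kdauo jdej ock cqj ispd gxpg dszd mxghw mytkm
Hunk 2: at line 9 remove [ispd,gxpg] add [aqyzb,eqmtd] -> 15 lines: vfyge kyt foaa lmi gnplw zzq kdauo jdej ock cqj aqyzb eqmtd dszd mxghw mytkm
Hunk 3: at line 5 remove [kdauo] add [zafh,pku,urrqn] -> 17 lines: vfyge kyt foaa lmi gnplw zzq zafh pku urrqn jdej ock cqj aqyzb eqmtd dszd mxghw mytkm
Hunk 4: at line 3 remove [gnplw] add [jdtmd] -> 17 lines: vfyge kyt foaa lmi jdtmd zzq zafh pku urrqn jdej ock cqj aqyzb eqmtd dszd mxghw mytkm
Final line 8: pku

Answer: pku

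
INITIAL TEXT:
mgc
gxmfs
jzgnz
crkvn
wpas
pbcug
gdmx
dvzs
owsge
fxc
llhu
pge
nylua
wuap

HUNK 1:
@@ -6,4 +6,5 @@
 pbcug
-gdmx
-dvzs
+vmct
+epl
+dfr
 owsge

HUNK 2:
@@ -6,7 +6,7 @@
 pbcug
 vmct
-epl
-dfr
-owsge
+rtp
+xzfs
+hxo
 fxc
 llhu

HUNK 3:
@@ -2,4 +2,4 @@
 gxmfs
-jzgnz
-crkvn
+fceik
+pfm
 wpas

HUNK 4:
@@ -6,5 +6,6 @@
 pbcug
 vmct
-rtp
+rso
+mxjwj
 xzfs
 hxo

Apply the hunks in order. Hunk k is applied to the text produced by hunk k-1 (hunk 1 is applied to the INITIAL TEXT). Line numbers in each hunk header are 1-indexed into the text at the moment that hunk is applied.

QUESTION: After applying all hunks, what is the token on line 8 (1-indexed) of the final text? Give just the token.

Answer: rso

Derivation:
Hunk 1: at line 6 remove [gdmx,dvzs] add [vmct,epl,dfr] -> 15 lines: mgc gxmfs jzgnz crkvn wpas pbcug vmct epl dfr owsge fxc llhu pge nylua wuap
Hunk 2: at line 6 remove [epl,dfr,owsge] add [rtp,xzfs,hxo] -> 15 lines: mgc gxmfs jzgnz crkvn wpas pbcug vmct rtp xzfs hxo fxc llhu pge nylua wuap
Hunk 3: at line 2 remove [jzgnz,crkvn] add [fceik,pfm] -> 15 lines: mgc gxmfs fceik pfm wpas pbcug vmct rtp xzfs hxo fxc llhu pge nylua wuap
Hunk 4: at line 6 remove [rtp] add [rso,mxjwj] -> 16 lines: mgc gxmfs fceik pfm wpas pbcug vmct rso mxjwj xzfs hxo fxc llhu pge nylua wuap
Final line 8: rso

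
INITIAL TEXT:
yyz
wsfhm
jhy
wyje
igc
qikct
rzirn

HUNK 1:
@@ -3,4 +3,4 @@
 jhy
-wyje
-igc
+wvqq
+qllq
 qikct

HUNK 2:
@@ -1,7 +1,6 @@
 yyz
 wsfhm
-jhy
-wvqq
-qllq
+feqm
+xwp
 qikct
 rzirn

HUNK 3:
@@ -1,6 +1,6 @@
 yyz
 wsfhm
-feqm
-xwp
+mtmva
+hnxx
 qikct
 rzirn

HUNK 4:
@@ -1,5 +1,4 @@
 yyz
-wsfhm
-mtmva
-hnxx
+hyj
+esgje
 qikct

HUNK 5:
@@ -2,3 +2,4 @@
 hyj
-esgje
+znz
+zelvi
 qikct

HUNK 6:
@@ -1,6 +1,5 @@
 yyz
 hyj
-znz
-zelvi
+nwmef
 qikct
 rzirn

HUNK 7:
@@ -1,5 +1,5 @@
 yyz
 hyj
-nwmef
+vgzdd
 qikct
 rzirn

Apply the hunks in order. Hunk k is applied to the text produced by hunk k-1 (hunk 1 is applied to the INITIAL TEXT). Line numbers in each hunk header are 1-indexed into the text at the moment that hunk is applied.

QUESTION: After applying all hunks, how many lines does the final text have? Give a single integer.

Answer: 5

Derivation:
Hunk 1: at line 3 remove [wyje,igc] add [wvqq,qllq] -> 7 lines: yyz wsfhm jhy wvqq qllq qikct rzirn
Hunk 2: at line 1 remove [jhy,wvqq,qllq] add [feqm,xwp] -> 6 lines: yyz wsfhm feqm xwp qikct rzirn
Hunk 3: at line 1 remove [feqm,xwp] add [mtmva,hnxx] -> 6 lines: yyz wsfhm mtmva hnxx qikct rzirn
Hunk 4: at line 1 remove [wsfhm,mtmva,hnxx] add [hyj,esgje] -> 5 lines: yyz hyj esgje qikct rzirn
Hunk 5: at line 2 remove [esgje] add [znz,zelvi] -> 6 lines: yyz hyj znz zelvi qikct rzirn
Hunk 6: at line 1 remove [znz,zelvi] add [nwmef] -> 5 lines: yyz hyj nwmef qikct rzirn
Hunk 7: at line 1 remove [nwmef] add [vgzdd] -> 5 lines: yyz hyj vgzdd qikct rzirn
Final line count: 5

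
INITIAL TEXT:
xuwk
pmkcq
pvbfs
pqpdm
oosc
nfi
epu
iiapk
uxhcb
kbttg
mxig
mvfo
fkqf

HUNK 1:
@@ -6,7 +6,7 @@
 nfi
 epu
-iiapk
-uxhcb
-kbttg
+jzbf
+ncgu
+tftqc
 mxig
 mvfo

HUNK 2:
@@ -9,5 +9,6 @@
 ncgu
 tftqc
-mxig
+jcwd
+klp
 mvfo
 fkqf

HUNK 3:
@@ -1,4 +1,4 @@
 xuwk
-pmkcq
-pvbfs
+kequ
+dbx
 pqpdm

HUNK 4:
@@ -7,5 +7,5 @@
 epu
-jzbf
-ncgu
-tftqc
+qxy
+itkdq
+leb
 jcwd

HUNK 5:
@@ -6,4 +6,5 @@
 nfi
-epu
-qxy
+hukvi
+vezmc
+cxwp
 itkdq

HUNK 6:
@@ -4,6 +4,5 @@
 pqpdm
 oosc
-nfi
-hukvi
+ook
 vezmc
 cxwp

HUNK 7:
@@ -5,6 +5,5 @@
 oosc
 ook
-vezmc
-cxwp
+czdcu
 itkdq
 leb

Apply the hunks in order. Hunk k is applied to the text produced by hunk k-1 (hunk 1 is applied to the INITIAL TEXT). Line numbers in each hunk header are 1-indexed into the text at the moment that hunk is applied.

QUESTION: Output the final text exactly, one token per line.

Answer: xuwk
kequ
dbx
pqpdm
oosc
ook
czdcu
itkdq
leb
jcwd
klp
mvfo
fkqf

Derivation:
Hunk 1: at line 6 remove [iiapk,uxhcb,kbttg] add [jzbf,ncgu,tftqc] -> 13 lines: xuwk pmkcq pvbfs pqpdm oosc nfi epu jzbf ncgu tftqc mxig mvfo fkqf
Hunk 2: at line 9 remove [mxig] add [jcwd,klp] -> 14 lines: xuwk pmkcq pvbfs pqpdm oosc nfi epu jzbf ncgu tftqc jcwd klp mvfo fkqf
Hunk 3: at line 1 remove [pmkcq,pvbfs] add [kequ,dbx] -> 14 lines: xuwk kequ dbx pqpdm oosc nfi epu jzbf ncgu tftqc jcwd klp mvfo fkqf
Hunk 4: at line 7 remove [jzbf,ncgu,tftqc] add [qxy,itkdq,leb] -> 14 lines: xuwk kequ dbx pqpdm oosc nfi epu qxy itkdq leb jcwd klp mvfo fkqf
Hunk 5: at line 6 remove [epu,qxy] add [hukvi,vezmc,cxwp] -> 15 lines: xuwk kequ dbx pqpdm oosc nfi hukvi vezmc cxwp itkdq leb jcwd klp mvfo fkqf
Hunk 6: at line 4 remove [nfi,hukvi] add [ook] -> 14 lines: xuwk kequ dbx pqpdm oosc ook vezmc cxwp itkdq leb jcwd klp mvfo fkqf
Hunk 7: at line 5 remove [vezmc,cxwp] add [czdcu] -> 13 lines: xuwk kequ dbx pqpdm oosc ook czdcu itkdq leb jcwd klp mvfo fkqf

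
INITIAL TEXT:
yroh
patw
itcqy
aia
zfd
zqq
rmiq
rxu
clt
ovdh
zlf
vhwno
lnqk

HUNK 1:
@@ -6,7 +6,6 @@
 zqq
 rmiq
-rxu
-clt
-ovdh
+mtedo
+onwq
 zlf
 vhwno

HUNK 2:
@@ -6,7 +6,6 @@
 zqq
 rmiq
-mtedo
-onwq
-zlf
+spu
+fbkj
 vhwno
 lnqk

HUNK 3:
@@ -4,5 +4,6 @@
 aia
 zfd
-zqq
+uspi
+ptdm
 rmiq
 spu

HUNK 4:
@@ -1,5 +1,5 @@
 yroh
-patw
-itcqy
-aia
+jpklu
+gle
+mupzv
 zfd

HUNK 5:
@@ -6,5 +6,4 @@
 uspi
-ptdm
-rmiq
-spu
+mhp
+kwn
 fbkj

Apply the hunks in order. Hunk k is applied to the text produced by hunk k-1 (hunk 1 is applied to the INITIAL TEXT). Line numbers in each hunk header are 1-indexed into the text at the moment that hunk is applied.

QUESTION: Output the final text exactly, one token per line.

Hunk 1: at line 6 remove [rxu,clt,ovdh] add [mtedo,onwq] -> 12 lines: yroh patw itcqy aia zfd zqq rmiq mtedo onwq zlf vhwno lnqk
Hunk 2: at line 6 remove [mtedo,onwq,zlf] add [spu,fbkj] -> 11 lines: yroh patw itcqy aia zfd zqq rmiq spu fbkj vhwno lnqk
Hunk 3: at line 4 remove [zqq] add [uspi,ptdm] -> 12 lines: yroh patw itcqy aia zfd uspi ptdm rmiq spu fbkj vhwno lnqk
Hunk 4: at line 1 remove [patw,itcqy,aia] add [jpklu,gle,mupzv] -> 12 lines: yroh jpklu gle mupzv zfd uspi ptdm rmiq spu fbkj vhwno lnqk
Hunk 5: at line 6 remove [ptdm,rmiq,spu] add [mhp,kwn] -> 11 lines: yroh jpklu gle mupzv zfd uspi mhp kwn fbkj vhwno lnqk

Answer: yroh
jpklu
gle
mupzv
zfd
uspi
mhp
kwn
fbkj
vhwno
lnqk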